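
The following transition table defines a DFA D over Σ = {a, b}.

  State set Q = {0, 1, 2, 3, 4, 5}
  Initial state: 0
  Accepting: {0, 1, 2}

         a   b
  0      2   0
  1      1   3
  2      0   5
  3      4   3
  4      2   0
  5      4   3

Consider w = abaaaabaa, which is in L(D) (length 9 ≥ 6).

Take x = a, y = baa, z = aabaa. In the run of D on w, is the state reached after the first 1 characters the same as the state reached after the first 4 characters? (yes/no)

State sequence: 0 -a-> 2 -b-> 5 -a-> 4 -a-> 2

After x (step 1): 2. After xy (step 4): 2.
They match, so y = baa drives D around a cycle from 2 back to itself; pumping y any number of times keeps D in 2 before reading z, and xyⁱz ∈ L(D) for every i ≥ 0.

yes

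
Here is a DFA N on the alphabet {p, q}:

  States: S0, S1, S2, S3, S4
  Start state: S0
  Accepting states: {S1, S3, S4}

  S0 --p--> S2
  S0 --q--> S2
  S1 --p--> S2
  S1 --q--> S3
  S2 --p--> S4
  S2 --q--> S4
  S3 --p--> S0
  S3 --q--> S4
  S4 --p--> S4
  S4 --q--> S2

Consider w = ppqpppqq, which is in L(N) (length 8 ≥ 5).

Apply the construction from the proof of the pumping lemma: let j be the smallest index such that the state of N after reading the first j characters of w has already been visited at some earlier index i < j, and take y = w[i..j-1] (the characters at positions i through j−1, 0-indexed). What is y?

pq

State sequence: S0 -p-> S2 -p-> S4 -q-> S2 -p-> S4 -p-> S4 -p-> S4 -q-> S2 -q-> S4
First repeat at step 3: S2 was already visited.

So i = 1, j = 3, giving x = w[0:1] = p, y = w[1:3] = pq, z = w[3:8] = pppqq.
Check: |xy| = 3 ≤ 5 and |y| = 2 ≥ 1. Reading y takes N from S2 back to S2, so every xyⁱz is accepted.
Since N has 5 states, any run of length ≥ 5 visits 5+1 states, so by pigeonhole some state repeats within the first 5 steps — that repeat gives the pumpable loop.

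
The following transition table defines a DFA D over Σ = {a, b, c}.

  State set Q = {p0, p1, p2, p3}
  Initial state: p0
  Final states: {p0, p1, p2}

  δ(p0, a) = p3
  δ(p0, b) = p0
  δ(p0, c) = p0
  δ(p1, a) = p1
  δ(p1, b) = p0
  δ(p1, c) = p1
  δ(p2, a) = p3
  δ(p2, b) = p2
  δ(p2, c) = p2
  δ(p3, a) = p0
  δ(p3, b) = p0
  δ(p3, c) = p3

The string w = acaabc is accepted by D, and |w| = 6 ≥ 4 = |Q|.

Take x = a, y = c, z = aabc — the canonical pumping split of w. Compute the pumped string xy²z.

accaabc

xy^2z = a·c·c·aabc = accaabc.
Reading y = c takes D from p3 back to p3, so after x·y·y the machine is still in p3, and z then leads to the accepting state p0. Hence accaabc ∈ L(D).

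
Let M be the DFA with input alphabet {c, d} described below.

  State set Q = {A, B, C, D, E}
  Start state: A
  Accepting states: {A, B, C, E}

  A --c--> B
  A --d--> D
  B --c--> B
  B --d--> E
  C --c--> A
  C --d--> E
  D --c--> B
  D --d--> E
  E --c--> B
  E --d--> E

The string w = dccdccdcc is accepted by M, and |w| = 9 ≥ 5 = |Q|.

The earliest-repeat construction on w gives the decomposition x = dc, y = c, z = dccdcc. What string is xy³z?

xy^3z = dc·c·c·c·dccdcc = dccccdccdcc.
Reading y = c takes M from B back to B, so after x·y·y·y the machine is still in B, and z then leads to the accepting state B. Hence dccccdccdcc ∈ L(M).

dccccdccdcc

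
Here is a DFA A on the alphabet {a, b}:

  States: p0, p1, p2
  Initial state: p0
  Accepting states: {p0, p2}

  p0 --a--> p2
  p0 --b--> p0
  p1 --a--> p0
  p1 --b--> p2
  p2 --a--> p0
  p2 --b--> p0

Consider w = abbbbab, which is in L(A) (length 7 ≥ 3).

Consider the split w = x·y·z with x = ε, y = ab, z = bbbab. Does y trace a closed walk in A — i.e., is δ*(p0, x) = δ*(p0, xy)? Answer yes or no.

State sequence: p0 -a-> p2 -b-> p0

After x (step 0): p0. After xy (step 2): p0.
They match, so y = ab drives A around a cycle from p0 back to itself; pumping y any number of times keeps A in p0 before reading z, and xyⁱz ∈ L(A) for every i ≥ 0.

yes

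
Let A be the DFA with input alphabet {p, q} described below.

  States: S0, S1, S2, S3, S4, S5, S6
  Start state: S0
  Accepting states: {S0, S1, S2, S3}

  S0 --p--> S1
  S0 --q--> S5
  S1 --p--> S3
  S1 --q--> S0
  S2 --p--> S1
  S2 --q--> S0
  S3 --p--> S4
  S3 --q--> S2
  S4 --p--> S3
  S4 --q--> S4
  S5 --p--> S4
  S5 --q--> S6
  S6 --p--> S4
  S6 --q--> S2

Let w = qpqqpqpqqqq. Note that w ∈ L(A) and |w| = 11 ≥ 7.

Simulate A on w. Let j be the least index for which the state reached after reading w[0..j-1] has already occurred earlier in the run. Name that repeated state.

S4

State sequence: S0 -q-> S5 -p-> S4 -q-> S4 -q-> S4 -p-> S3 -q-> S2 -p-> S1 -q-> S0 -q-> S5 -q-> S6 -q-> S2
First repeat at step 3: S4 was already visited.

The earliest repeat is at step j = 3: A is in S4, which it already visited at step i = 2.
Pumping length from the standard proof: p = 7 (the number of states). The repeated state found above gives |xy| = j ≤ 7 and |y| = j − i ≥ 1.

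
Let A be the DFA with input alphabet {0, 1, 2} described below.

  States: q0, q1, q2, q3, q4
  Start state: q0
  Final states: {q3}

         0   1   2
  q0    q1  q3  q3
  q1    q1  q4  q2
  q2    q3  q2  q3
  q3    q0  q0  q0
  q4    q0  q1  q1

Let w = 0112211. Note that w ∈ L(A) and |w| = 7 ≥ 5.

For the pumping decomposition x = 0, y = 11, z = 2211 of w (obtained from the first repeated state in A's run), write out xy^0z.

02211

xy⁰z = xz = 0·2211 = 02211.
Reading y = 11 takes A from q1 back to q1, so after x the machine is still in q1, and z then leads to the accepting state q3. Hence 02211 ∈ L(A).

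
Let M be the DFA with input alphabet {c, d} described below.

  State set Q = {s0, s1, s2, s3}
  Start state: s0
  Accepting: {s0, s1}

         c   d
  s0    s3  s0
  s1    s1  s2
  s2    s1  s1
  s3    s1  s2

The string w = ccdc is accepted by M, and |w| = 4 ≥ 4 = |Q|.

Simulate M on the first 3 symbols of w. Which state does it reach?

Run of M on the first 3 characters of w = c c d:
  step 0: s0  (start)
  step 1: s3  (read c: s0→s3)
  step 2: s1  (read c: s3→s1)
  step 3: s2  (read d: s1→s2)

After reading 3 characters, M is in state s2.
(This kind of state-tracing is the core of the pumping-lemma construction: with 4 states, pigeonhole forces a repeat within the first 4 steps.)

s2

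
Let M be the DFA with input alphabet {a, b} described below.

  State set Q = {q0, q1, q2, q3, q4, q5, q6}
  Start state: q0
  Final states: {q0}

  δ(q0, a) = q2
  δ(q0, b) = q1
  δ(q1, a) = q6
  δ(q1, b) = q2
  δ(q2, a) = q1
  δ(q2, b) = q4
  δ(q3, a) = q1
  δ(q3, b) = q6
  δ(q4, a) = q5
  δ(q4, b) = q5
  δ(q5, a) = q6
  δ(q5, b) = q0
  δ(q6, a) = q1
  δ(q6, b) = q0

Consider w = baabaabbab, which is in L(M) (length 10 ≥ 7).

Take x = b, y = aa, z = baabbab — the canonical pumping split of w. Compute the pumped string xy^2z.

baaaabaabbab

xy^2z = b·aa·aa·baabbab = baaaabaabbab.
Reading y = aa takes M from q1 back to q1, so after x·y·y the machine is still in q1, and z then leads to the accepting state q0. Hence baaaabaabbab ∈ L(M).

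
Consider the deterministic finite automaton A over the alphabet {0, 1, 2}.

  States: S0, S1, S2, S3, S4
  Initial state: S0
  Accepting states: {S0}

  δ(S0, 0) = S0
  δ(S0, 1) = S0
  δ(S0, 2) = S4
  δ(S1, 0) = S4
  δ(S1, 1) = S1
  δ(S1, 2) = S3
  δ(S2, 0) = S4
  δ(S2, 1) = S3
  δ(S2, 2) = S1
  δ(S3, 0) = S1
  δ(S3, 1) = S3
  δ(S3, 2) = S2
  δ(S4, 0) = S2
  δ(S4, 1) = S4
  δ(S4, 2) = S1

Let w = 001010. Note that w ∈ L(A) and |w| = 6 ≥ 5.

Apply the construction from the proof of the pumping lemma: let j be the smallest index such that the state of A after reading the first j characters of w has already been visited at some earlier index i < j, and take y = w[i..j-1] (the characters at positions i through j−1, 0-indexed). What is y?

0

Run of A on w = 0 0 1 0 1 0:
  step 0: S0  (start)
  step 1: S0  (read 0: S0→S0)   ← first repeat (S0 seen earlier)
  step 2: S0  (read 0: S0→S0)
  step 3: S0  (read 1: S0→S0)
  step 4: S0  (read 0: S0→S0)
  step 5: S0  (read 1: S0→S0)
  step 6: S0  (read 0: S0→S0)

So i = 0, j = 1, giving x = w[0:0] = ε, y = w[0:1] = 0, z = w[1:6] = 01010.
Check: |xy| = 1 ≤ 5 and |y| = 1 ≥ 1. Reading y takes A from S0 back to S0, so every xyⁱz is accepted.
Since A has 5 states, any run of length ≥ 5 visits 5+1 states, so by pigeonhole some state repeats within the first 5 steps — that repeat gives the pumpable loop.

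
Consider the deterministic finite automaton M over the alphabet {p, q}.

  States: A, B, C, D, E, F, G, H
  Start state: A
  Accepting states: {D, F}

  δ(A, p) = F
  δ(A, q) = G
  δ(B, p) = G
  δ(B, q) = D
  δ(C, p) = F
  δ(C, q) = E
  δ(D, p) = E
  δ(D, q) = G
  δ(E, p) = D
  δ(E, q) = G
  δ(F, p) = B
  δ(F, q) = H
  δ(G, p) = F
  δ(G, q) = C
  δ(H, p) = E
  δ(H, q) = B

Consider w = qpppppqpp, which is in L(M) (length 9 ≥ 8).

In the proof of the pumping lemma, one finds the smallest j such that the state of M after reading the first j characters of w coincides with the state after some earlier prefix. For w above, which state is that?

State sequence: A -q-> G -p-> F -p-> B -p-> G -p-> F -p-> B -q-> D -p-> E -p-> D
First repeat at step 4: G was already visited.

The earliest repeat is at step j = 4: M is in G, which it already visited at step i = 1.
Pumping length from the standard proof: p = 8 (the number of states). The repeated state found above gives |xy| = j ≤ 8 and |y| = j − i ≥ 1.

G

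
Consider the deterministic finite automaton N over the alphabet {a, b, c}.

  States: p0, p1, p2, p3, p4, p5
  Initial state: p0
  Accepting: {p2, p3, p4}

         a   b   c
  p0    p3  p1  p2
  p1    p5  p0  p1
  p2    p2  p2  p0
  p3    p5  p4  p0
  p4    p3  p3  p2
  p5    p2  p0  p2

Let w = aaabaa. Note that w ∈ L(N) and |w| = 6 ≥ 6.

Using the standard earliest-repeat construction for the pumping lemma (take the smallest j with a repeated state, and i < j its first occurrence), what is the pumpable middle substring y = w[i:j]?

State sequence: p0 -a-> p3 -a-> p5 -a-> p2 -b-> p2 -a-> p2 -a-> p2
First repeat at step 4: p2 was already visited.

So i = 3, j = 4, giving x = w[0:3] = aaa, y = w[3:4] = b, z = w[4:6] = aa.
Check: |xy| = 4 ≤ 6 and |y| = 1 ≥ 1. Reading y takes N from p2 back to p2, so every xyⁱz is accepted.

b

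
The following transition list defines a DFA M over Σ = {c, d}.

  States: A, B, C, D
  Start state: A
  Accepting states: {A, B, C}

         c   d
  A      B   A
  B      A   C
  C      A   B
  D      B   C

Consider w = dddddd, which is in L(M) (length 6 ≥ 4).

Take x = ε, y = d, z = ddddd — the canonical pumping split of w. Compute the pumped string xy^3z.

xy^3z = ε·d·d·d·ddddd = dddddddd.
Reading y = d takes M from A back to A, so after x·y·y·y the machine is still in A, and z then leads to the accepting state A. Hence dddddddd ∈ L(M).

dddddddd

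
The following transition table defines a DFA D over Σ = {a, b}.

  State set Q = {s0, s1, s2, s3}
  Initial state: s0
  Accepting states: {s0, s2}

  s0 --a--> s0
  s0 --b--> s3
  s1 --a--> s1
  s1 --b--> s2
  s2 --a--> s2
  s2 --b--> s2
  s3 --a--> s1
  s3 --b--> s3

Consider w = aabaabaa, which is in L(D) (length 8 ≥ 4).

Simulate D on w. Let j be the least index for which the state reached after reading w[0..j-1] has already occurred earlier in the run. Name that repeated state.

State sequence: s0 -a-> s0 -a-> s0 -b-> s3 -a-> s1 -a-> s1 -b-> s2 -a-> s2 -a-> s2
First repeat at step 1: s0 was already visited.

The earliest repeat is at step j = 1: D is in s0, which it already visited at step i = 0.
With |Q| = 4, pigeonhole forces a state repeat no later than step 4; the substring read between the first and second visits to that state can be pumped.

s0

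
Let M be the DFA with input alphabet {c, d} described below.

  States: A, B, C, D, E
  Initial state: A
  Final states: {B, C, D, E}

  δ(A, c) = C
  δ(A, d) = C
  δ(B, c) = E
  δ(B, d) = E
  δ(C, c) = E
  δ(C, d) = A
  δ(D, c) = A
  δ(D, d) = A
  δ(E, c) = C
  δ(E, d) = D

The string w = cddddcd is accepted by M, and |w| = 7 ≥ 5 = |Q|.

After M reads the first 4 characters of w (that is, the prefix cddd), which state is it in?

A

State sequence: A -c-> C -d-> A -d-> C -d-> A

After reading 4 characters, M is in state A.
(This kind of state-tracing is the core of the pumping-lemma construction: with 5 states, pigeonhole forces a repeat within the first 5 steps.)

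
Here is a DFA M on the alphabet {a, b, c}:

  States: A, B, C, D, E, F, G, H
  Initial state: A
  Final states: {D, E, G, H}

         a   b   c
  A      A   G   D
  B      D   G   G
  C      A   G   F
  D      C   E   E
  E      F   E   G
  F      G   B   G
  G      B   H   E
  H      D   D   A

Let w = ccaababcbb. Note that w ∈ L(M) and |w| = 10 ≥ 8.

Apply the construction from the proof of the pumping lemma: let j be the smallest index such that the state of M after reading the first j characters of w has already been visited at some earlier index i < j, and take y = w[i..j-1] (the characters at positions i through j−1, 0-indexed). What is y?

caaba

State sequence: A -c-> D -c-> E -a-> F -a-> G -b-> H -a-> D -b-> E -c-> G -b-> H -b-> D
First repeat at step 6: D was already visited.

So i = 1, j = 6, giving x = w[0:1] = c, y = w[1:6] = caaba, z = w[6:10] = bcbb.
Check: |xy| = 6 ≤ 8 and |y| = 5 ≥ 1. Reading y takes M from D back to D, so every xyⁱz is accepted.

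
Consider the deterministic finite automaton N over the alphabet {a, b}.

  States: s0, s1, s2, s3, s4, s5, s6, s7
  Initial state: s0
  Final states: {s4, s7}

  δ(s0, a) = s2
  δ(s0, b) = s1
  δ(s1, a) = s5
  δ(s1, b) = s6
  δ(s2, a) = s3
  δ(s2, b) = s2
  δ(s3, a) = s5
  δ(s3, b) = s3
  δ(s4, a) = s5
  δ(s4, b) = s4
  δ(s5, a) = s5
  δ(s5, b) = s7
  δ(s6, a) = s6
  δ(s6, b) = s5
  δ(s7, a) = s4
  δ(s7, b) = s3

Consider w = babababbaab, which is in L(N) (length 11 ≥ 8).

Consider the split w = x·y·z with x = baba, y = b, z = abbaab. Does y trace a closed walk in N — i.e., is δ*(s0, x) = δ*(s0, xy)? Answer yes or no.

yes

Run of N on the first 5 characters of w = b a b a b:
  step 0: s0  (start)
  step 1: s1  (read b: s0→s1)
  step 2: s5  (read a: s1→s5)
  step 3: s7  (read b: s5→s7)
  step 4: s4  (read a: s7→s4)
  step 5: s4  (read b: s4→s4)

After x (step 4): s4. After xy (step 5): s4.
They match, so y = b drives N around a cycle from s4 back to itself; pumping y any number of times keeps N in s4 before reading z, and xyⁱz ∈ L(N) for every i ≥ 0.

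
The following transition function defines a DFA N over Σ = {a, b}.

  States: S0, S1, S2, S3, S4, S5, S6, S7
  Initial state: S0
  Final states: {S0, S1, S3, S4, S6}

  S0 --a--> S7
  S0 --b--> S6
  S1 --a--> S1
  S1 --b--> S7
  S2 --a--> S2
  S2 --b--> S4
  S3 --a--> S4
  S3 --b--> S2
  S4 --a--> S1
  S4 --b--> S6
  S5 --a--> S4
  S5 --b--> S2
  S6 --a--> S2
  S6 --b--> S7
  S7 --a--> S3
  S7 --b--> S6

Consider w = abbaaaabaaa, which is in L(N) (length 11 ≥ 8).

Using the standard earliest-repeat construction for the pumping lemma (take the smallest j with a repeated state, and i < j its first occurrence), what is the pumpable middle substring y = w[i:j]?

Run of N on w = a b b a a a a b a a a:
  step 0: S0  (start)
  step 1: S7  (read a: S0→S7)
  step 2: S6  (read b: S7→S6)
  step 3: S7  (read b: S6→S7)   ← first repeat (S7 seen earlier)
  step 4: S3  (read a: S7→S3)
  step 5: S4  (read a: S3→S4)
  step 6: S1  (read a: S4→S1)
  step 7: S1  (read a: S1→S1)
  step 8: S7  (read b: S1→S7)
  step 9: S3  (read a: S7→S3)
  step 10: S4  (read a: S3→S4)
  step 11: S1  (read a: S4→S1)

So i = 1, j = 3, giving x = w[0:1] = a, y = w[1:3] = bb, z = w[3:11] = aaaabaaa.
Check: |xy| = 3 ≤ 8 and |y| = 2 ≥ 1. Reading y takes N from S7 back to S7, so every xyⁱz is accepted.

bb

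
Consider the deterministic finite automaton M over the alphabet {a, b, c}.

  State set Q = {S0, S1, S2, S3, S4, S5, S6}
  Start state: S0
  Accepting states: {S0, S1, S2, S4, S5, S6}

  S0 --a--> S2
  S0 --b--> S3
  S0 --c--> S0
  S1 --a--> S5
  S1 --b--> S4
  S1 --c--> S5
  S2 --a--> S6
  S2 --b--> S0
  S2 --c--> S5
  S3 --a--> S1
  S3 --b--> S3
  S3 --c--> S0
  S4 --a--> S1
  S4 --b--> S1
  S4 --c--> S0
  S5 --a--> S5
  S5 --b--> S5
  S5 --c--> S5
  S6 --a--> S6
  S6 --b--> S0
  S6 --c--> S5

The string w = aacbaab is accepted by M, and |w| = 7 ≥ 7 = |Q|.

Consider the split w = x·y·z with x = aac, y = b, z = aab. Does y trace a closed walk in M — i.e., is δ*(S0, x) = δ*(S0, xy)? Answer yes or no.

yes

State sequence: S0 -a-> S2 -a-> S6 -c-> S5 -b-> S5

After x (step 3): S5. After xy (step 4): S5.
They match, so y = b drives M around a cycle from S5 back to itself; pumping y any number of times keeps M in S5 before reading z, and xyⁱz ∈ L(M) for every i ≥ 0.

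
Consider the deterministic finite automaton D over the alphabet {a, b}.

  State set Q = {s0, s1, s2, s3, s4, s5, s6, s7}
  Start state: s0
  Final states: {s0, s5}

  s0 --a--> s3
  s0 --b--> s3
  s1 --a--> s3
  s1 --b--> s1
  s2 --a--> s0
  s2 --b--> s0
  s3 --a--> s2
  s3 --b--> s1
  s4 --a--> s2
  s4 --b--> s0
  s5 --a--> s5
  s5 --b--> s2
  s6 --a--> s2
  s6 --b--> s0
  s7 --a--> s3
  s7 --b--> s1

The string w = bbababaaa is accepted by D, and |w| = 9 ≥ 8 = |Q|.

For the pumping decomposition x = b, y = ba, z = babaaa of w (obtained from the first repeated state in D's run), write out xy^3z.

xy^3z = b·ba·ba·ba·babaaa = bbababababaaa.
Reading y = ba takes D from s3 back to s3, so after x·y·y·y the machine is still in s3, and z then leads to the accepting state s0. Hence bbababababaaa ∈ L(D).

bbababababaaa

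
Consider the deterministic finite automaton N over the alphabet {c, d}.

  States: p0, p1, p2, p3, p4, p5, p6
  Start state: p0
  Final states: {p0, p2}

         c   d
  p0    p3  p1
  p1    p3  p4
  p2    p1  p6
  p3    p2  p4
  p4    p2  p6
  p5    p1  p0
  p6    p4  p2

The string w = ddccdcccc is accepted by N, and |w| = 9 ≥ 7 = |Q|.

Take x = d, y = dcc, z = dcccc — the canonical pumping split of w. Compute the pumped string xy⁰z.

xy⁰z = xz = d·dcccc = ddcccc.
Reading y = dcc takes N from p1 back to p1, so after x the machine is still in p1, and z then leads to the accepting state p2. Hence ddcccc ∈ L(N).

ddcccc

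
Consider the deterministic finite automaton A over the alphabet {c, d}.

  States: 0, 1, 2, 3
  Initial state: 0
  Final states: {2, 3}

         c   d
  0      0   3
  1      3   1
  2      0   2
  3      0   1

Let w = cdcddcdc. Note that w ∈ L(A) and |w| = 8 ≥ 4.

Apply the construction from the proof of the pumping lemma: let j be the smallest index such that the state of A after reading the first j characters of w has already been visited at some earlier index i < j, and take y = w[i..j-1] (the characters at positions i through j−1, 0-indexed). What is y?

c

State sequence: 0 -c-> 0 -d-> 3 -c-> 0 -d-> 3 -d-> 1 -c-> 3 -d-> 1 -c-> 3
First repeat at step 1: 0 was already visited.

So i = 0, j = 1, giving x = w[0:0] = ε, y = w[0:1] = c, z = w[1:8] = dcddcdc.
Check: |xy| = 1 ≤ 4 and |y| = 1 ≥ 1. Reading y takes A from 0 back to 0, so every xyⁱz is accepted.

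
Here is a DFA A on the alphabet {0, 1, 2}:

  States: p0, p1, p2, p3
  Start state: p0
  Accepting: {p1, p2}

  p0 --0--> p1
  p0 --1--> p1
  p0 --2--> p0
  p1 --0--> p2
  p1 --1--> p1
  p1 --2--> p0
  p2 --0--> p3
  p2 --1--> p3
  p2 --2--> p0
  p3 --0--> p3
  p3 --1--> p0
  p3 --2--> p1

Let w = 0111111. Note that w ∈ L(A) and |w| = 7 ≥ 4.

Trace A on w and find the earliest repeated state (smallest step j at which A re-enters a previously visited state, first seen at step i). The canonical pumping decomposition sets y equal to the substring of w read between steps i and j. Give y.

1

State sequence: p0 -0-> p1 -1-> p1 -1-> p1 -1-> p1 -1-> p1 -1-> p1 -1-> p1
First repeat at step 2: p1 was already visited.

So i = 1, j = 2, giving x = w[0:1] = 0, y = w[1:2] = 1, z = w[2:7] = 11111.
Check: |xy| = 2 ≤ 4 and |y| = 1 ≥ 1. Reading y takes A from p1 back to p1, so every xyⁱz is accepted.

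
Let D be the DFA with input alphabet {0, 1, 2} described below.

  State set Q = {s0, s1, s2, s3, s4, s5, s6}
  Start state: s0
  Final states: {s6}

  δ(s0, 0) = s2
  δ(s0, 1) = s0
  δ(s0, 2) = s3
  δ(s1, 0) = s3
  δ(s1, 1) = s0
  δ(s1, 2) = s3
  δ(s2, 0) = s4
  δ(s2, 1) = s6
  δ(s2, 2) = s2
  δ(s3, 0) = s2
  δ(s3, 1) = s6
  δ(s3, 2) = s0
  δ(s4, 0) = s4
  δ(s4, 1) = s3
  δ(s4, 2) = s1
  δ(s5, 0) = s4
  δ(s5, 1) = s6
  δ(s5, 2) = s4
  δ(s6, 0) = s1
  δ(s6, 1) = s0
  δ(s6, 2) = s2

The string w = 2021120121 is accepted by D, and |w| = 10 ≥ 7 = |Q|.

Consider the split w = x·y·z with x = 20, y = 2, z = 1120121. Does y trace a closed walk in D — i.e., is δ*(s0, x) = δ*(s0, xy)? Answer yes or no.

State sequence: s0 -2-> s3 -0-> s2 -2-> s2

After x (step 2): s2. After xy (step 3): s2.
They match, so y = 2 drives D around a cycle from s2 back to itself; pumping y any number of times keeps D in s2 before reading z, and xyⁱz ∈ L(D) for every i ≥ 0.

yes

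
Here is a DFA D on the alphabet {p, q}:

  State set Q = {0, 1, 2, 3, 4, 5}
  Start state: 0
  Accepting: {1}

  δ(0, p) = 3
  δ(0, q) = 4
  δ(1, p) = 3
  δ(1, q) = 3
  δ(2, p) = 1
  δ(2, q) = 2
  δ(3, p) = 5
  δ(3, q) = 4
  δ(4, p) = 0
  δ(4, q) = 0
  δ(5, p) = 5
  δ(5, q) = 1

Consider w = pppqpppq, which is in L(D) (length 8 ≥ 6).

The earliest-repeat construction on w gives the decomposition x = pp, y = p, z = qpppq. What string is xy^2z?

xy^2z = pp·p·p·qpppq = ppppqpppq.
Reading y = p takes D from 5 back to 5, so after x·y·y the machine is still in 5, and z then leads to the accepting state 1. Hence ppppqpppq ∈ L(D).

ppppqpppq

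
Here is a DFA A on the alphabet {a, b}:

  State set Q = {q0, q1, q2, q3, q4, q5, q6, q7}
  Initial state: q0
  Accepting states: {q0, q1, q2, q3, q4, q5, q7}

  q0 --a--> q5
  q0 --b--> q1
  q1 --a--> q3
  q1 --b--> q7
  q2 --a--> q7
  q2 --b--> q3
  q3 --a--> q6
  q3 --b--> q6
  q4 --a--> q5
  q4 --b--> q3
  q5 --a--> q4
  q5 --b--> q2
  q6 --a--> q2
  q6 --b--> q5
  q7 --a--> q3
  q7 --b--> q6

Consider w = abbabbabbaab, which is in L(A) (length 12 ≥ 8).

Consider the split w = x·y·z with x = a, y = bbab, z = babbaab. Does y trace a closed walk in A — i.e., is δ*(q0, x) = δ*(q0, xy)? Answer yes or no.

yes

Run of A on the first 5 characters of w = a b b a b:
  step 0: q0  (start)
  step 1: q5  (read a: q0→q5)
  step 2: q2  (read b: q5→q2)
  step 3: q3  (read b: q2→q3)
  step 4: q6  (read a: q3→q6)
  step 5: q5  (read b: q6→q5)

After x (step 1): q5. After xy (step 5): q5.
They match, so y = bbab drives A around a cycle from q5 back to itself; pumping y any number of times keeps A in q5 before reading z, and xyⁱz ∈ L(A) for every i ≥ 0.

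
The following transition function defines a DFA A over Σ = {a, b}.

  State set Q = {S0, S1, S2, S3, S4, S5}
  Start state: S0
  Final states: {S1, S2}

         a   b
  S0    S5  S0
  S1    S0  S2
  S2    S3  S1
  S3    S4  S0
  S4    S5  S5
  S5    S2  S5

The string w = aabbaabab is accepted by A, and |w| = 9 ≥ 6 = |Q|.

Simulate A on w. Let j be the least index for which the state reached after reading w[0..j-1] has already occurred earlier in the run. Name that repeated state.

Run of A on w = a a b b a a b a b:
  step 0: S0  (start)
  step 1: S5  (read a: S0→S5)
  step 2: S2  (read a: S5→S2)
  step 3: S1  (read b: S2→S1)
  step 4: S2  (read b: S1→S2)   ← first repeat (S2 seen earlier)
  step 5: S3  (read a: S2→S3)
  step 6: S4  (read a: S3→S4)
  step 7: S5  (read b: S4→S5)
  step 8: S2  (read a: S5→S2)
  step 9: S1  (read b: S2→S1)

The earliest repeat is at step j = 4: A is in S2, which it already visited at step i = 2.

S2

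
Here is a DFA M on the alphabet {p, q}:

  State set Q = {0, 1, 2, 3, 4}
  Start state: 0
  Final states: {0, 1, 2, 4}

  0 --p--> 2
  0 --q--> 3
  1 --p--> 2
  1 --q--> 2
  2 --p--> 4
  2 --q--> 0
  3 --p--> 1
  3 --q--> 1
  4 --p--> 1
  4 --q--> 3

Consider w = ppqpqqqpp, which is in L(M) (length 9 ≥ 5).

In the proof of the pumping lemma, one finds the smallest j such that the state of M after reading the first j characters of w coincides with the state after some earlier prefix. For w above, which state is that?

2

Run of M on w = p p q p q q q p p:
  step 0: 0  (start)
  step 1: 2  (read p: 0→2)
  step 2: 4  (read p: 2→4)
  step 3: 3  (read q: 4→3)
  step 4: 1  (read p: 3→1)
  step 5: 2  (read q: 1→2)   ← first repeat (2 seen earlier)
  step 6: 0  (read q: 2→0)
  step 7: 3  (read q: 0→3)
  step 8: 1  (read p: 3→1)
  step 9: 2  (read p: 1→2)

The earliest repeat is at step j = 5: M is in 2, which it already visited at step i = 1.
Since M has 5 states, any run of length ≥ 5 visits 5+1 states, so by pigeonhole some state repeats within the first 5 steps — that repeat gives the pumpable loop.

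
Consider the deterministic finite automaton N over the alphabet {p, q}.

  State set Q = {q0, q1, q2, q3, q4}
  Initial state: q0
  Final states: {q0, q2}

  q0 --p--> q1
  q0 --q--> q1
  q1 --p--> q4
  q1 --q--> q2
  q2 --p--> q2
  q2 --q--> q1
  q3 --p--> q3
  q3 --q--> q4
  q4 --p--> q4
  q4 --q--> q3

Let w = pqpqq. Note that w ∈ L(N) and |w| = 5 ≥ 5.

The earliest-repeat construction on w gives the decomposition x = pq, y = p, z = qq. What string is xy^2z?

pqppqq

xy^2z = pq·p·p·qq = pqppqq.
Reading y = p takes N from q2 back to q2, so after x·y·y the machine is still in q2, and z then leads to the accepting state q2. Hence pqppqq ∈ L(N).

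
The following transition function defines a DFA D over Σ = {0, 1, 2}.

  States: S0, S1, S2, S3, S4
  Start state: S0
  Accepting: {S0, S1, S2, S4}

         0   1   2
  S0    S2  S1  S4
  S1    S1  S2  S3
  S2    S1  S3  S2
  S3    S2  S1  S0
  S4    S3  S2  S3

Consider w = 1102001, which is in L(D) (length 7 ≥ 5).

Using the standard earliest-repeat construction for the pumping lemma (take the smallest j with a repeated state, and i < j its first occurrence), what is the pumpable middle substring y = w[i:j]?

10

Run of D on w = 1 1 0 2 0 0 1:
  step 0: S0  (start)
  step 1: S1  (read 1: S0→S1)
  step 2: S2  (read 1: S1→S2)
  step 3: S1  (read 0: S2→S1)   ← first repeat (S1 seen earlier)
  step 4: S3  (read 2: S1→S3)
  step 5: S2  (read 0: S3→S2)
  step 6: S1  (read 0: S2→S1)
  step 7: S2  (read 1: S1→S2)

So i = 1, j = 3, giving x = w[0:1] = 1, y = w[1:3] = 10, z = w[3:7] = 2001.
Check: |xy| = 3 ≤ 5 and |y| = 2 ≥ 1. Reading y takes D from S1 back to S1, so every xyⁱz is accepted.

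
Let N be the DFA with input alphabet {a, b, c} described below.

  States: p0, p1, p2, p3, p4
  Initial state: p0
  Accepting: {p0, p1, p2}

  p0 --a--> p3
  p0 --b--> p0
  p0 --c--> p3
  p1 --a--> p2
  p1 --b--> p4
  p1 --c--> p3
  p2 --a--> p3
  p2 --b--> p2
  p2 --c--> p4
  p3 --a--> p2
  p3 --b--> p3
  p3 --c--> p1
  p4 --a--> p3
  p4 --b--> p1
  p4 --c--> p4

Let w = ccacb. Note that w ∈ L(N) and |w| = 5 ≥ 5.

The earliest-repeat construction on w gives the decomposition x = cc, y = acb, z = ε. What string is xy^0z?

cc

xy⁰z = xz = cc·ε = cc.
Reading y = acb takes N from p1 back to p1, so after x the machine is still in p1, and z then leads to the accepting state p1. Hence cc ∈ L(N).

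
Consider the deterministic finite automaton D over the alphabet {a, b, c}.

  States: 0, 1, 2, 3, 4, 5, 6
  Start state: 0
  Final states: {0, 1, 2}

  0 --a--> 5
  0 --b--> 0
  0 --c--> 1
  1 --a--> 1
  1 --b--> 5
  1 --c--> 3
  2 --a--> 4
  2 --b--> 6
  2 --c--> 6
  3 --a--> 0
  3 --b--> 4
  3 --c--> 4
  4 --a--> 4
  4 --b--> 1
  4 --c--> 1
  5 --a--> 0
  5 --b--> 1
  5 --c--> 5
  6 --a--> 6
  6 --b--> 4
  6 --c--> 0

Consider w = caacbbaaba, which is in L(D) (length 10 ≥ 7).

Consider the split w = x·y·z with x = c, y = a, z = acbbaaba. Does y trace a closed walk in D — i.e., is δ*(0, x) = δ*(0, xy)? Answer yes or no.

Run of D on the first 2 characters of w = c a:
  step 0: 0  (start)
  step 1: 1  (read c: 0→1)
  step 2: 1  (read a: 1→1)

After x (step 1): 1. After xy (step 2): 1.
They match, so y = a drives D around a cycle from 1 back to itself; pumping y any number of times keeps D in 1 before reading z, and xyⁱz ∈ L(D) for every i ≥ 0.

yes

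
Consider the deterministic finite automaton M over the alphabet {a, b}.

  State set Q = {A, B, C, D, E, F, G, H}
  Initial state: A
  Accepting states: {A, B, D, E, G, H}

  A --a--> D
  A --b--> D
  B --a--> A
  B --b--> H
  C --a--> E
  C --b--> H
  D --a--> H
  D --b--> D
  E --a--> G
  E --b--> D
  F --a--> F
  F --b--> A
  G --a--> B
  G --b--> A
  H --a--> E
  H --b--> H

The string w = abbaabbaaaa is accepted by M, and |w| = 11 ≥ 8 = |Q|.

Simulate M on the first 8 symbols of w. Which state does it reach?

Run of M on the first 8 characters of w = a b b a a b b a:
  step 0: A  (start)
  step 1: D  (read a: A→D)
  step 2: D  (read b: D→D)
  step 3: D  (read b: D→D)
  step 4: H  (read a: D→H)
  step 5: E  (read a: H→E)
  step 6: D  (read b: E→D)
  step 7: D  (read b: D→D)
  step 8: H  (read a: D→H)

After reading 8 characters, M is in state H.

H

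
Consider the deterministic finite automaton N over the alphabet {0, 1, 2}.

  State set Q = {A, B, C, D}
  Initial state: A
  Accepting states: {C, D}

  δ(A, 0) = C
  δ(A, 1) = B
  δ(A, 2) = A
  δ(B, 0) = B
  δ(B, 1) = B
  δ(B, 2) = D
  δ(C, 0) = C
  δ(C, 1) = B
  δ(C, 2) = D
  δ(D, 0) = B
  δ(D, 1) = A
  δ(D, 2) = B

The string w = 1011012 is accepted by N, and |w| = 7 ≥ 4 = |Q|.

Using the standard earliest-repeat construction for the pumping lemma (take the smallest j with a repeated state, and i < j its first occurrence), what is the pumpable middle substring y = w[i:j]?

Run of N on w = 1 0 1 1 0 1 2:
  step 0: A  (start)
  step 1: B  (read 1: A→B)
  step 2: B  (read 0: B→B)   ← first repeat (B seen earlier)
  step 3: B  (read 1: B→B)
  step 4: B  (read 1: B→B)
  step 5: B  (read 0: B→B)
  step 6: B  (read 1: B→B)
  step 7: D  (read 2: B→D)

So i = 1, j = 2, giving x = w[0:1] = 1, y = w[1:2] = 0, z = w[2:7] = 11012.
Check: |xy| = 2 ≤ 4 and |y| = 1 ≥ 1. Reading y takes N from B back to B, so every xyⁱz is accepted.
The DFA has 4 states, so the proof of the pumping lemma guarantees a repeated state among the first 4+1 visited; the segment between the two visits is the pumpable y.

0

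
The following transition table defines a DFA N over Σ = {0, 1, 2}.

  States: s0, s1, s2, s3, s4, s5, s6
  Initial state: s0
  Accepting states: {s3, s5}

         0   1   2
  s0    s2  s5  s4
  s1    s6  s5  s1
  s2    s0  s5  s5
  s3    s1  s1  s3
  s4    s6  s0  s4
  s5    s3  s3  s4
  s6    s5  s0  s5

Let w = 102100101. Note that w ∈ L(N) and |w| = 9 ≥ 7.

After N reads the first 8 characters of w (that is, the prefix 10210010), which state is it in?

State sequence: s0 -1-> s5 -0-> s3 -2-> s3 -1-> s1 -0-> s6 -0-> s5 -1-> s3 -0-> s1

After reading 8 characters, N is in state s1.
(This kind of state-tracing is the core of the pumping-lemma construction: with 7 states, pigeonhole forces a repeat within the first 7 steps.)

s1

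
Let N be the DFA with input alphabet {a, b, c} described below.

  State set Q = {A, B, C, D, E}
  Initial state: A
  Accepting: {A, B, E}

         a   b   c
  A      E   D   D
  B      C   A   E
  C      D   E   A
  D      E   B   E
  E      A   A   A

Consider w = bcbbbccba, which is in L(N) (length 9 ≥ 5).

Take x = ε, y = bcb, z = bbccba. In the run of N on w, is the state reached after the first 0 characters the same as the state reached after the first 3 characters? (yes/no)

Run of N on the first 3 characters of w = b c b:
  step 0: A  (start)
  step 1: D  (read b: A→D)
  step 2: E  (read c: D→E)
  step 3: A  (read b: E→A)

After x (step 0): A. After xy (step 3): A.
They match, so y = bcb drives N around a cycle from A back to itself; pumping y any number of times keeps N in A before reading z, and xyⁱz ∈ L(N) for every i ≥ 0.

yes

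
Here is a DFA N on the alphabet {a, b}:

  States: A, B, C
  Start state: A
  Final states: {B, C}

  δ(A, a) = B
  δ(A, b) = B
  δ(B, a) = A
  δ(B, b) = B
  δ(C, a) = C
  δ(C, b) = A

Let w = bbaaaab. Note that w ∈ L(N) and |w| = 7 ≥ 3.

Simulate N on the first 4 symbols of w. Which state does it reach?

State sequence: A -b-> B -b-> B -a-> A -a-> B

After reading 4 characters, N is in state B.
(This kind of state-tracing is the core of the pumping-lemma construction: with 3 states, pigeonhole forces a repeat within the first 3 steps.)

B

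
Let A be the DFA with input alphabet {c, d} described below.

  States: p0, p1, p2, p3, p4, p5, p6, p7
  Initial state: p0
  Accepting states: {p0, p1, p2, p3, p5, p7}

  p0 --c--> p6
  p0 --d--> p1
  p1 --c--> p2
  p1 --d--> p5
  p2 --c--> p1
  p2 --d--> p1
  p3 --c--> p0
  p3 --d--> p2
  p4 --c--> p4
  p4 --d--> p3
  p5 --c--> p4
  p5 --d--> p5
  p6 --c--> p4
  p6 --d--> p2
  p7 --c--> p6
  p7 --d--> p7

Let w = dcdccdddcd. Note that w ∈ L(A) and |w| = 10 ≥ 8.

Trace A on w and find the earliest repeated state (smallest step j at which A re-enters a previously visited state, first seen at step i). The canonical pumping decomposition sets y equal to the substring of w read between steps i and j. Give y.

cd

Run of A on w = d c d c c d d d c d:
  step 0: p0  (start)
  step 1: p1  (read d: p0→p1)
  step 2: p2  (read c: p1→p2)
  step 3: p1  (read d: p2→p1)   ← first repeat (p1 seen earlier)
  step 4: p2  (read c: p1→p2)
  step 5: p1  (read c: p2→p1)
  step 6: p5  (read d: p1→p5)
  step 7: p5  (read d: p5→p5)
  step 8: p5  (read d: p5→p5)
  step 9: p4  (read c: p5→p4)
  step 10: p3  (read d: p4→p3)

So i = 1, j = 3, giving x = w[0:1] = d, y = w[1:3] = cd, z = w[3:10] = ccdddcd.
Check: |xy| = 3 ≤ 8 and |y| = 2 ≥ 1. Reading y takes A from p1 back to p1, so every xyⁱz is accepted.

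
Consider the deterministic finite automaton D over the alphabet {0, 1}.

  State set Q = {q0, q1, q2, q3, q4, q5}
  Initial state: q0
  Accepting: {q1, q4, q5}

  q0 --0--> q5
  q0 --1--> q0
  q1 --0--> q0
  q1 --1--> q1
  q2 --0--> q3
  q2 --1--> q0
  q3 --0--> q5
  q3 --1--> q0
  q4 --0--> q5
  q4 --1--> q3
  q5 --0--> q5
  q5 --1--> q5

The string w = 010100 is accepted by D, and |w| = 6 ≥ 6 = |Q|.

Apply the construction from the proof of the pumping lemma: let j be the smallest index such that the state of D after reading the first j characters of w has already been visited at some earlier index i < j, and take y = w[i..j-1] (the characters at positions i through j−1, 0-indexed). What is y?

Run of D on w = 0 1 0 1 0 0:
  step 0: q0  (start)
  step 1: q5  (read 0: q0→q5)
  step 2: q5  (read 1: q5→q5)   ← first repeat (q5 seen earlier)
  step 3: q5  (read 0: q5→q5)
  step 4: q5  (read 1: q5→q5)
  step 5: q5  (read 0: q5→q5)
  step 6: q5  (read 0: q5→q5)

So i = 1, j = 2, giving x = w[0:1] = 0, y = w[1:2] = 1, z = w[2:6] = 0100.
Check: |xy| = 2 ≤ 6 and |y| = 1 ≥ 1. Reading y takes D from q5 back to q5, so every xyⁱz is accepted.
The DFA has 6 states, so the proof of the pumping lemma guarantees a repeated state among the first 6+1 visited; the segment between the two visits is the pumpable y.

1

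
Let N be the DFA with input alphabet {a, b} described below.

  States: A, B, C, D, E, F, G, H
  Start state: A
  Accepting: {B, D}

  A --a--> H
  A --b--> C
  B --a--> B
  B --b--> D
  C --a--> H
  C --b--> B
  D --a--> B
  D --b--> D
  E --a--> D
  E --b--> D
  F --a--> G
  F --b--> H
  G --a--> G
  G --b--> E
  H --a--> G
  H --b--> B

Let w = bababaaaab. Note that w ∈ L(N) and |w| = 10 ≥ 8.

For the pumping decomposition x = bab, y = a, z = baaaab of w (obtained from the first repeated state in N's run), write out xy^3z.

babaaabaaaab

xy^3z = bab·a·a·a·baaaab = babaaabaaaab.
Reading y = a takes N from B back to B, so after x·y·y·y the machine is still in B, and z then leads to the accepting state D. Hence babaaabaaaab ∈ L(N).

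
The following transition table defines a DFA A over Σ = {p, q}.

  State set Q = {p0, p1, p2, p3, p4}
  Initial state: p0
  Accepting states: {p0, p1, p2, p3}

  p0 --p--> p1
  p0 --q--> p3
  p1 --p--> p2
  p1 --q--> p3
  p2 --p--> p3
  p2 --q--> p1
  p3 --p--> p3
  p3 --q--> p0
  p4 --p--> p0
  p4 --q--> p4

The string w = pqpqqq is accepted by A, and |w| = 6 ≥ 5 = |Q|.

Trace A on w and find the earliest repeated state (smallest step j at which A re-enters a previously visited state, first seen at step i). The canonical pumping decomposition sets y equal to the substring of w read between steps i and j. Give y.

p

Run of A on w = p q p q q q:
  step 0: p0  (start)
  step 1: p1  (read p: p0→p1)
  step 2: p3  (read q: p1→p3)
  step 3: p3  (read p: p3→p3)   ← first repeat (p3 seen earlier)
  step 4: p0  (read q: p3→p0)
  step 5: p3  (read q: p0→p3)
  step 6: p0  (read q: p3→p0)

So i = 2, j = 3, giving x = w[0:2] = pq, y = w[2:3] = p, z = w[3:6] = qqq.
Check: |xy| = 3 ≤ 5 and |y| = 1 ≥ 1. Reading y takes A from p3 back to p3, so every xyⁱz is accepted.
Pumping length from the standard proof: p = 5 (the number of states). The repeated state found above gives |xy| = j ≤ 5 and |y| = j − i ≥ 1.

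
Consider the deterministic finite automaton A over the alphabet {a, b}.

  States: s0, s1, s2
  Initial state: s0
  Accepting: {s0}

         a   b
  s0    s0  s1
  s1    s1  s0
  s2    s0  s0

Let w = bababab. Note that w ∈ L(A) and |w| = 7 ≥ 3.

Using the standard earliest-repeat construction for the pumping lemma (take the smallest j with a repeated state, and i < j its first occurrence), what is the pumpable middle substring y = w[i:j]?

a

Run of A on w = b a b a b a b:
  step 0: s0  (start)
  step 1: s1  (read b: s0→s1)
  step 2: s1  (read a: s1→s1)   ← first repeat (s1 seen earlier)
  step 3: s0  (read b: s1→s0)
  step 4: s0  (read a: s0→s0)
  step 5: s1  (read b: s0→s1)
  step 6: s1  (read a: s1→s1)
  step 7: s0  (read b: s1→s0)

So i = 1, j = 2, giving x = w[0:1] = b, y = w[1:2] = a, z = w[2:7] = babab.
Check: |xy| = 2 ≤ 3 and |y| = 1 ≥ 1. Reading y takes A from s1 back to s1, so every xyⁱz is accepted.
Pumping length from the standard proof: p = 3 (the number of states). The repeated state found above gives |xy| = j ≤ 3 and |y| = j − i ≥ 1.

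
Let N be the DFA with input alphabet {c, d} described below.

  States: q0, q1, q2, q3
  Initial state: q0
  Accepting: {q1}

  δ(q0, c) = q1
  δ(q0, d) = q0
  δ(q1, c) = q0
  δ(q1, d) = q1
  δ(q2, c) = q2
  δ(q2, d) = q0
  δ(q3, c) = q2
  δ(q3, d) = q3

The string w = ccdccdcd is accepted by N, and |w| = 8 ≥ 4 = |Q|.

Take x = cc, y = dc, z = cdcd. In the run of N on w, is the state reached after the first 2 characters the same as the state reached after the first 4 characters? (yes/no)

no

Run of N on the first 4 characters of w = c c d c:
  step 0: q0  (start)
  step 1: q1  (read c: q0→q1)
  step 2: q0  (read c: q1→q0)
  step 3: q0  (read d: q0→q0)
  step 4: q1  (read c: q0→q1)

After x (step 2): q0. After xy (step 4): q1.
They differ (q0 ≠ q1), so y is not a cycle from the state after x; this split is not the one the pumping-lemma construction produces, and pumping y need not keep the string in L(N).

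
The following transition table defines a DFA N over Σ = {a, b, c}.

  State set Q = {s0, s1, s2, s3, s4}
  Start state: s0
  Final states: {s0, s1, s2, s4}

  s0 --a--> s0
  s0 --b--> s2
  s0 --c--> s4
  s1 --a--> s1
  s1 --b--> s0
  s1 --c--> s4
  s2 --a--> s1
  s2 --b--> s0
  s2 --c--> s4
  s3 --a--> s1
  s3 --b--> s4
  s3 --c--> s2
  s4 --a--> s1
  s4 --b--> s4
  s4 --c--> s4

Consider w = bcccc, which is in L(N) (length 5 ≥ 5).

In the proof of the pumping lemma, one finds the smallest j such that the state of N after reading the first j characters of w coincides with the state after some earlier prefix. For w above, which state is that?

s4

Run of N on w = b c c c c:
  step 0: s0  (start)
  step 1: s2  (read b: s0→s2)
  step 2: s4  (read c: s2→s4)
  step 3: s4  (read c: s4→s4)   ← first repeat (s4 seen earlier)
  step 4: s4  (read c: s4→s4)
  step 5: s4  (read c: s4→s4)

The earliest repeat is at step j = 3: N is in s4, which it already visited at step i = 2.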